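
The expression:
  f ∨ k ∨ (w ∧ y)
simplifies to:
f ∨ k ∨ (w ∧ y)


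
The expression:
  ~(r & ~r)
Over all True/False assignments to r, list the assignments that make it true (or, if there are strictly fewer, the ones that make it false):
is always true.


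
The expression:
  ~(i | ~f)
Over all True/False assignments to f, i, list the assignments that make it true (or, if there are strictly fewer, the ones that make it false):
is true only for:
  f=True, i=False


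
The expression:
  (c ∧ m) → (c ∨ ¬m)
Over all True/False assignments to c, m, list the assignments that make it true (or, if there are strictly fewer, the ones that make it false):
is always true.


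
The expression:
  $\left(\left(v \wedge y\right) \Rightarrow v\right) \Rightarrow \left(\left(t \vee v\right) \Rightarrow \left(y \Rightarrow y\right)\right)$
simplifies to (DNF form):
$\text{True}$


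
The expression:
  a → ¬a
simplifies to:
¬a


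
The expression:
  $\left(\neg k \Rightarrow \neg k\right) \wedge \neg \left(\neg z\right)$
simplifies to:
$z$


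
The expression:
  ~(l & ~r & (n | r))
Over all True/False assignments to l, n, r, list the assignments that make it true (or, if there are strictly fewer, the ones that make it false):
is false only for:
  l=True, n=True, r=False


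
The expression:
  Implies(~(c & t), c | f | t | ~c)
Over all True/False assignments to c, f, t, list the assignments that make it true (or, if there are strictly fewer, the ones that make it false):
is always true.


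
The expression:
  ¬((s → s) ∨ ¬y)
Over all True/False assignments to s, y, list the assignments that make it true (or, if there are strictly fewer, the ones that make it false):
is never true.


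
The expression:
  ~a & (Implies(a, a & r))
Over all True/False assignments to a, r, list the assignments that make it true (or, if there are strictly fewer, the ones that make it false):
is true only for:
  a=False, r=False;
  a=False, r=True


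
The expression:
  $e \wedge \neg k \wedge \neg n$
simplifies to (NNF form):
$e \wedge \neg k \wedge \neg n$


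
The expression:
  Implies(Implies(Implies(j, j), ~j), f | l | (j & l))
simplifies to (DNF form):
f | j | l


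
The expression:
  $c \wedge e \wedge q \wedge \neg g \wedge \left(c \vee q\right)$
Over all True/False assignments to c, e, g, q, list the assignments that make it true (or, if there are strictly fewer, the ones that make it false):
is true only for:
  c=True, e=True, g=False, q=True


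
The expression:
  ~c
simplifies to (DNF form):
~c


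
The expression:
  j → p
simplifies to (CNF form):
p ∨ ¬j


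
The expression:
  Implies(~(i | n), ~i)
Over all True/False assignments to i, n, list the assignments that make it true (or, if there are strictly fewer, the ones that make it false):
is always true.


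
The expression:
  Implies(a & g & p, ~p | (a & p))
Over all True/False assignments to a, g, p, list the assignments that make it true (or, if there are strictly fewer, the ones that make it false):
is always true.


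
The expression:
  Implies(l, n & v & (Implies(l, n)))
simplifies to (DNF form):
~l | (n & v)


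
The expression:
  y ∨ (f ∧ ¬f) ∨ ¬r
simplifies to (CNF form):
y ∨ ¬r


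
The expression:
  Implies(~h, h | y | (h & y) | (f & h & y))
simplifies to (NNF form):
h | y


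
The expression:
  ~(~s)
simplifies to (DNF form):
s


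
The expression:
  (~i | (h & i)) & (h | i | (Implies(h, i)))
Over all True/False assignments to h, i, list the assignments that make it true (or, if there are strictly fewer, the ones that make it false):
is false only for:
  h=False, i=True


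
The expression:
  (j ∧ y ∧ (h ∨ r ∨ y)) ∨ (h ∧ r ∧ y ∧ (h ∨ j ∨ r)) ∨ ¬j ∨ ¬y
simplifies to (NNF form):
True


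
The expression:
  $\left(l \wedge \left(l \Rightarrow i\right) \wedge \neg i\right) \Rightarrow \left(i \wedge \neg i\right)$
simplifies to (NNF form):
$\text{True}$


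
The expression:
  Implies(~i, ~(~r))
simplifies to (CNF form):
i | r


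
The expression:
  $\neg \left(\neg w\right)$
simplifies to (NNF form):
$w$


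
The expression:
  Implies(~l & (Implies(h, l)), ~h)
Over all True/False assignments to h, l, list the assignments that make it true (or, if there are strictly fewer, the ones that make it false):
is always true.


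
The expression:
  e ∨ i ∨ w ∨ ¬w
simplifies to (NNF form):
True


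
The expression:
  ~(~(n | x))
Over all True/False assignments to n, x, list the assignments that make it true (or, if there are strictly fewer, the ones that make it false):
is false only for:
  n=False, x=False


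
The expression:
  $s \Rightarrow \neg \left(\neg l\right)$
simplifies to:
$l \vee \neg s$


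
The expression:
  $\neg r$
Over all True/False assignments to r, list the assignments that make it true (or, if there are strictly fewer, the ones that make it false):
is true only for:
  r=False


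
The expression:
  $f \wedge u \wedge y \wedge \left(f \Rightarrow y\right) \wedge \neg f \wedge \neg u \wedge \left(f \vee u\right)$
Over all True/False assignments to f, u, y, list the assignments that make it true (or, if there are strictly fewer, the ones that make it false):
is never true.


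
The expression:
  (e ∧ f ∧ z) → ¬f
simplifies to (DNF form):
¬e ∨ ¬f ∨ ¬z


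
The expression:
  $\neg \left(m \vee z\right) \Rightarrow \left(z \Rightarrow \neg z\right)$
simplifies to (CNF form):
$\text{True}$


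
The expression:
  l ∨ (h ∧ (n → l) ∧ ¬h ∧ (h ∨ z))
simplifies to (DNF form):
l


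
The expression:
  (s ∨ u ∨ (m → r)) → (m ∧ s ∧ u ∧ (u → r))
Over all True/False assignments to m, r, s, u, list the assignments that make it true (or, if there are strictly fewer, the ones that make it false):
is true only for:
  m=True, r=False, s=False, u=False;
  m=True, r=True, s=True, u=True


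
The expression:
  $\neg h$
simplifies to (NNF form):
$\neg h$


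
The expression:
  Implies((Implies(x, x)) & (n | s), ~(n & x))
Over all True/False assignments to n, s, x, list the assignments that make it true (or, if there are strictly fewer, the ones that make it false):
is false only for:
  n=True, s=False, x=True;
  n=True, s=True, x=True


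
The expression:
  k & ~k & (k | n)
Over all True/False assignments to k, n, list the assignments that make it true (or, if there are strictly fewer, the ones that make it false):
is never true.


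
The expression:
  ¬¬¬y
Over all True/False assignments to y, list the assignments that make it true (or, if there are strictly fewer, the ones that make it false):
is true only for:
  y=False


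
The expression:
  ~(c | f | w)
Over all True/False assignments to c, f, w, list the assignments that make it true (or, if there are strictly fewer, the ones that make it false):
is true only for:
  c=False, f=False, w=False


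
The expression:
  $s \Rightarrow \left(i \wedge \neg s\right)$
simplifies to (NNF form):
$\neg s$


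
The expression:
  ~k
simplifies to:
~k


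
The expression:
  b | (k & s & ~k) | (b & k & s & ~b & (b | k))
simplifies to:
b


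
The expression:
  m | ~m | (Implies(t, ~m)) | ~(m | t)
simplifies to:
True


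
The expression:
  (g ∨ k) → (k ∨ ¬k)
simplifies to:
True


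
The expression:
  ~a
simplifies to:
~a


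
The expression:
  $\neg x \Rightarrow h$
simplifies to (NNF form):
$h \vee x$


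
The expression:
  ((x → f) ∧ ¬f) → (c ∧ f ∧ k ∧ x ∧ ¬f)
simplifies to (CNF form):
f ∨ x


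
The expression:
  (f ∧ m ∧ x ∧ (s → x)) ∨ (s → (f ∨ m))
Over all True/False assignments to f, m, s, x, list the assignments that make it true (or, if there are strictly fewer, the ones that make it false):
is false only for:
  f=False, m=False, s=True, x=False;
  f=False, m=False, s=True, x=True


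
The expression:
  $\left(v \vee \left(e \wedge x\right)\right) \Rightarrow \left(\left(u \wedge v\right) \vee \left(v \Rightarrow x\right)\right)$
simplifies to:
$u \vee x \vee \neg v$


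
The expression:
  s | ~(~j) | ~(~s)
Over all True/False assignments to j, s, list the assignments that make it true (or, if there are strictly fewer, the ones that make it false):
is false only for:
  j=False, s=False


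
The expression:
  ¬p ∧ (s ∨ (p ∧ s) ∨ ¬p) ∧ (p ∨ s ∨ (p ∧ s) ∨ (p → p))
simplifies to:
¬p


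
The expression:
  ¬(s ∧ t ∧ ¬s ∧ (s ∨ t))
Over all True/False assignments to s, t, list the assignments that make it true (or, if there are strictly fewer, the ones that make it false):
is always true.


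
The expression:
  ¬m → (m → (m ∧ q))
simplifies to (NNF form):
True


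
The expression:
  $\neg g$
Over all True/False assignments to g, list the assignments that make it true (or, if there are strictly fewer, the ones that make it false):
is true only for:
  g=False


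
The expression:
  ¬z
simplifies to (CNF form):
¬z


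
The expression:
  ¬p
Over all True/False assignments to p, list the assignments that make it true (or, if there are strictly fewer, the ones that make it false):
is true only for:
  p=False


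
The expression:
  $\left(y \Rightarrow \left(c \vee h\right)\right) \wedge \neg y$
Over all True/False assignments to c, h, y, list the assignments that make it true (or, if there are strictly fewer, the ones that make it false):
is true only for:
  c=False, h=False, y=False;
  c=False, h=True, y=False;
  c=True, h=False, y=False;
  c=True, h=True, y=False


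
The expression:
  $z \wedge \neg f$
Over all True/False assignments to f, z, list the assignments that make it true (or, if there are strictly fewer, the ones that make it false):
is true only for:
  f=False, z=True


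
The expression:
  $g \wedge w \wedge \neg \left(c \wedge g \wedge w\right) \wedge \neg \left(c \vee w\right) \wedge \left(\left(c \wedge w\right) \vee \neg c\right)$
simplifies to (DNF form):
$\text{False}$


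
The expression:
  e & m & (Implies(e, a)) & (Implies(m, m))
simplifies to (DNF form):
a & e & m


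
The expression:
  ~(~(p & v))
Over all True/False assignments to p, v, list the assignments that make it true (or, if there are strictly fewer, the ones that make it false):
is true only for:
  p=True, v=True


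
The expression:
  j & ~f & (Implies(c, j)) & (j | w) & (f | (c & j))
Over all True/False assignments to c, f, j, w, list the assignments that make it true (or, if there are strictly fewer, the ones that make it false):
is true only for:
  c=True, f=False, j=True, w=False;
  c=True, f=False, j=True, w=True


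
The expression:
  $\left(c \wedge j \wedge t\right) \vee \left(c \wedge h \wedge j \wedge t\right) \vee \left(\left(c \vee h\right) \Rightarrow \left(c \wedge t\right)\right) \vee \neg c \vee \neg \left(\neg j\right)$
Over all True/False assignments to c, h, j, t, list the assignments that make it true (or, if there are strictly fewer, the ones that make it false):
is false only for:
  c=True, h=False, j=False, t=False;
  c=True, h=True, j=False, t=False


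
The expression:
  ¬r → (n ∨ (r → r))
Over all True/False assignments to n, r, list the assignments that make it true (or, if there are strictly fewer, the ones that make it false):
is always true.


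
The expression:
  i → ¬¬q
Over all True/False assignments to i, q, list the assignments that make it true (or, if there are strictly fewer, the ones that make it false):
is false only for:
  i=True, q=False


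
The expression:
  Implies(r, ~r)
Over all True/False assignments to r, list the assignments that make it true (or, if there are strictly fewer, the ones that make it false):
is true only for:
  r=False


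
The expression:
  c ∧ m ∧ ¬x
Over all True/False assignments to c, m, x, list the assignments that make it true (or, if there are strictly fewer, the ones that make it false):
is true only for:
  c=True, m=True, x=False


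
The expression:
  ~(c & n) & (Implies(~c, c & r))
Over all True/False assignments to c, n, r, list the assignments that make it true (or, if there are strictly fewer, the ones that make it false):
is true only for:
  c=True, n=False, r=False;
  c=True, n=False, r=True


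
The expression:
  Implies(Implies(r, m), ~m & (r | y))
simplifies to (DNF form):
(r & ~m) | (y & ~m)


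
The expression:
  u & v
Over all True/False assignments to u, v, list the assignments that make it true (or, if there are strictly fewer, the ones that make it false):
is true only for:
  u=True, v=True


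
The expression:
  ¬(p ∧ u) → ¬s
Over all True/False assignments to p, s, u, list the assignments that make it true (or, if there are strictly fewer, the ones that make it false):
is false only for:
  p=False, s=True, u=False;
  p=False, s=True, u=True;
  p=True, s=True, u=False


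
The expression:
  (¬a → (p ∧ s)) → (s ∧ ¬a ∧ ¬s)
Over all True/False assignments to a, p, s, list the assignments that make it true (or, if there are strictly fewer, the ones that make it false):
is true only for:
  a=False, p=False, s=False;
  a=False, p=False, s=True;
  a=False, p=True, s=False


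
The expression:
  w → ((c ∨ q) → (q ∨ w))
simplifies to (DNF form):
True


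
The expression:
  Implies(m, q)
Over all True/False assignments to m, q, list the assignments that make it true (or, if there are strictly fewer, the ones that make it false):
is false only for:
  m=True, q=False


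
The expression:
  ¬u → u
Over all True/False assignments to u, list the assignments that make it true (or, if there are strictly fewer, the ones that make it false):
is true only for:
  u=True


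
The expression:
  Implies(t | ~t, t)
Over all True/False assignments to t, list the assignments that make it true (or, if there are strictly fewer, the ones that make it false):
is true only for:
  t=True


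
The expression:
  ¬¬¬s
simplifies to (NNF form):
¬s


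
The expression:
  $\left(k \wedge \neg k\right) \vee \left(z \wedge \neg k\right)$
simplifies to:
$z \wedge \neg k$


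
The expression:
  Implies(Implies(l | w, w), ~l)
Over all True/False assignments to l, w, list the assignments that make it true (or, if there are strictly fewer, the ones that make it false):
is false only for:
  l=True, w=True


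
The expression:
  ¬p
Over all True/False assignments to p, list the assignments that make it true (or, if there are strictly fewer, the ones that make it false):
is true only for:
  p=False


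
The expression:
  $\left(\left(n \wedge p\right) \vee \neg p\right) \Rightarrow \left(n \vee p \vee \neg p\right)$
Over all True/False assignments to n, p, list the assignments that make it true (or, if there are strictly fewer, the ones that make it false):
is always true.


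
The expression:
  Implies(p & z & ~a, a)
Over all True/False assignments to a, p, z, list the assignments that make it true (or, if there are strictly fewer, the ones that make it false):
is false only for:
  a=False, p=True, z=True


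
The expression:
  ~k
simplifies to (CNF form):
~k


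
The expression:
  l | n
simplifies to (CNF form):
l | n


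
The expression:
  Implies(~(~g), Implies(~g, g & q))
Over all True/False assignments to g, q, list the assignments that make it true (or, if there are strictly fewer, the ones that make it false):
is always true.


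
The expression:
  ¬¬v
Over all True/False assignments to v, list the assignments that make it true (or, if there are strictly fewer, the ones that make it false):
is true only for:
  v=True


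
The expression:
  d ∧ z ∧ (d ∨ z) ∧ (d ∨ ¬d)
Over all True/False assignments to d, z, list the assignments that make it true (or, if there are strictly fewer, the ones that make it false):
is true only for:
  d=True, z=True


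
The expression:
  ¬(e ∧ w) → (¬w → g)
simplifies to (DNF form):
g ∨ w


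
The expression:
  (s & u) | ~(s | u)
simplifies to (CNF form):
(s | ~u) & (u | ~s)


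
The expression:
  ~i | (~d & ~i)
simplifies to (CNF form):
~i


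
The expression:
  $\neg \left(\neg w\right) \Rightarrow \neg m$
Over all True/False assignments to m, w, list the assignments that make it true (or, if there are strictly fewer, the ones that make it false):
is false only for:
  m=True, w=True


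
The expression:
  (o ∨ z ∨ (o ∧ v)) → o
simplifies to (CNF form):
o ∨ ¬z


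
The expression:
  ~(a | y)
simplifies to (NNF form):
~a & ~y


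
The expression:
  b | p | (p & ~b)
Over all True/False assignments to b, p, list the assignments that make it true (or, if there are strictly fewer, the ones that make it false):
is false only for:
  b=False, p=False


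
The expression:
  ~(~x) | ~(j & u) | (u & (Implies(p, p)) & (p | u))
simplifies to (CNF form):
True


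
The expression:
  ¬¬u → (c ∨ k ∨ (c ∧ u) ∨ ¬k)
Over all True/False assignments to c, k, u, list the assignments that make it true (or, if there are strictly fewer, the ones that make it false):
is always true.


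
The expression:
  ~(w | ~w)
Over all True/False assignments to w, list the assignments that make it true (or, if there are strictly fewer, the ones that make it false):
is never true.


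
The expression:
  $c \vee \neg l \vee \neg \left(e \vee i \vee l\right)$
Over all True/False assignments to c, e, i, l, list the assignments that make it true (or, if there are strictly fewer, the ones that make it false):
is false only for:
  c=False, e=False, i=False, l=True;
  c=False, e=False, i=True, l=True;
  c=False, e=True, i=False, l=True;
  c=False, e=True, i=True, l=True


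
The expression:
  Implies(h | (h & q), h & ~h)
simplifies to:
~h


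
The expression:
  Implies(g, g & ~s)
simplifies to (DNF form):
~g | ~s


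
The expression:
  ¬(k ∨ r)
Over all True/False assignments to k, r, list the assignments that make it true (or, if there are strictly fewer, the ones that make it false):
is true only for:
  k=False, r=False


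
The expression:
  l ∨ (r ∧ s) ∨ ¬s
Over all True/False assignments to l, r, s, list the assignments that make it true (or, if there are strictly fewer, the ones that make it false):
is false only for:
  l=False, r=False, s=True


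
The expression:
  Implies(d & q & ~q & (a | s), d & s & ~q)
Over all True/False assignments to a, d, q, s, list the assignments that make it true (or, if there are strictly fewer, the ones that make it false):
is always true.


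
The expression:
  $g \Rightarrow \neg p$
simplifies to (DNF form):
$\neg g \vee \neg p$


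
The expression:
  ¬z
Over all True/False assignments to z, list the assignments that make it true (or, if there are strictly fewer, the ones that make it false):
is true only for:
  z=False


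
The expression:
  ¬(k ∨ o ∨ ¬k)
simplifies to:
False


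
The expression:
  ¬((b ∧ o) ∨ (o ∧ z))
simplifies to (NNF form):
(¬b ∧ ¬z) ∨ ¬o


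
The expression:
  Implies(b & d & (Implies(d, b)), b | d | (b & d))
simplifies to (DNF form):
True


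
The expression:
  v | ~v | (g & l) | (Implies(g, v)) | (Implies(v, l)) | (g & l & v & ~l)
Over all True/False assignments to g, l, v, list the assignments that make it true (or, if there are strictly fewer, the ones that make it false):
is always true.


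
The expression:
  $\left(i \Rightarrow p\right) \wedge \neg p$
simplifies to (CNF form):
$\neg i \wedge \neg p$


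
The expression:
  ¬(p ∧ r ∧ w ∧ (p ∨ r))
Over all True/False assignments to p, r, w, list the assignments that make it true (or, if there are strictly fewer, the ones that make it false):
is false only for:
  p=True, r=True, w=True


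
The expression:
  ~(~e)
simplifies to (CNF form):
e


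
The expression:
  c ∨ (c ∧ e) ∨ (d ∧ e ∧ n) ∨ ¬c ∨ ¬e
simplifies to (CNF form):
True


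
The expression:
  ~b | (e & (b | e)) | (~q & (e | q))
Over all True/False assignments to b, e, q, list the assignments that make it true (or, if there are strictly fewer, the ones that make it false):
is false only for:
  b=True, e=False, q=False;
  b=True, e=False, q=True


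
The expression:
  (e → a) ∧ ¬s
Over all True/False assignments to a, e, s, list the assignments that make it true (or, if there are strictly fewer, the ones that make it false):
is true only for:
  a=False, e=False, s=False;
  a=True, e=False, s=False;
  a=True, e=True, s=False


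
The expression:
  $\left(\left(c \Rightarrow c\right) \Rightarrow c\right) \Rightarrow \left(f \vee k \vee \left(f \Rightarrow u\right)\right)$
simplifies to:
$\text{True}$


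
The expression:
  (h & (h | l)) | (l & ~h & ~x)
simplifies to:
h | (l & ~x)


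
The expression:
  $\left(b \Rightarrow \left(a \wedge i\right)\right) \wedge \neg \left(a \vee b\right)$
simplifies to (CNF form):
$\neg a \wedge \neg b$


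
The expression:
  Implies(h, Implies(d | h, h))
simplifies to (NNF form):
True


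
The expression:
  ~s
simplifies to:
~s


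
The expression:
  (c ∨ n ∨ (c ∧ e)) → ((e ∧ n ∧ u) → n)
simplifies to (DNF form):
True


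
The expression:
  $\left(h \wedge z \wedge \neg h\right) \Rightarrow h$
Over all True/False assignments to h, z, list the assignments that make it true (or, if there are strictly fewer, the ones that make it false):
is always true.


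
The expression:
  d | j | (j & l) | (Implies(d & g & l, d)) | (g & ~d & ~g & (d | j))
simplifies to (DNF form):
True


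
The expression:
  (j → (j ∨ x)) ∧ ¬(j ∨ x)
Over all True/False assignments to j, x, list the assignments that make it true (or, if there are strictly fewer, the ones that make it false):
is true only for:
  j=False, x=False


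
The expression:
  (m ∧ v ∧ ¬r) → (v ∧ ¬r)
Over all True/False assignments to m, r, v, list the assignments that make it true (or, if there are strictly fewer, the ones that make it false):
is always true.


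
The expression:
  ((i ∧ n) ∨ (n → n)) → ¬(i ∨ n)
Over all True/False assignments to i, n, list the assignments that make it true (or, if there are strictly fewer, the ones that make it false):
is true only for:
  i=False, n=False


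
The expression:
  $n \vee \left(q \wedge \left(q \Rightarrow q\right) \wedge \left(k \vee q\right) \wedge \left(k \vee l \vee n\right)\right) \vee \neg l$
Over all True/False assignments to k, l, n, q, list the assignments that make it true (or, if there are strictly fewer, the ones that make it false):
is false only for:
  k=False, l=True, n=False, q=False;
  k=True, l=True, n=False, q=False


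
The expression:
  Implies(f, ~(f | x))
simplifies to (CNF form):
~f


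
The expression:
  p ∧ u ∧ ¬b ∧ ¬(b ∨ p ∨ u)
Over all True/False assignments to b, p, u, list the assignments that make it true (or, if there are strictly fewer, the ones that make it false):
is never true.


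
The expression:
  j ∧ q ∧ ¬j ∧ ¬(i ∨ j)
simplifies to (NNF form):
False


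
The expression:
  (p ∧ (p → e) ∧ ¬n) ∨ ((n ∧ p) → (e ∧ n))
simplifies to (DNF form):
e ∨ ¬n ∨ ¬p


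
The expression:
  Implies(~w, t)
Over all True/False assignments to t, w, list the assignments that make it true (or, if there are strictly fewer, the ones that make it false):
is false only for:
  t=False, w=False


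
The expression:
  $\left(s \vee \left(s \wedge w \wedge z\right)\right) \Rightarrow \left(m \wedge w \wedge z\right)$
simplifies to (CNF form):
$\left(m \vee \neg s\right) \wedge \left(w \vee \neg s\right) \wedge \left(z \vee \neg s\right)$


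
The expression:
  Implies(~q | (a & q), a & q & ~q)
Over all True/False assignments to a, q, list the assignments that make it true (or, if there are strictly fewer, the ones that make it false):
is true only for:
  a=False, q=True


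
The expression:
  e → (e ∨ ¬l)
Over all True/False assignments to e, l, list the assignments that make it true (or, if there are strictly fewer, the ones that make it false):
is always true.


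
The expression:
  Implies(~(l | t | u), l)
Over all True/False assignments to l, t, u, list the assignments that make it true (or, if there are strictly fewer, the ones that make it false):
is false only for:
  l=False, t=False, u=False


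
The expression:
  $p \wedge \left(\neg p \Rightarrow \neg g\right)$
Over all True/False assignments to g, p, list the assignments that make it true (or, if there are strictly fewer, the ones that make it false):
is true only for:
  g=False, p=True;
  g=True, p=True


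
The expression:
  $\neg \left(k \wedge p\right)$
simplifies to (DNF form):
$\neg k \vee \neg p$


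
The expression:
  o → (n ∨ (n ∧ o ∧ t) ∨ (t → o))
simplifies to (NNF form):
True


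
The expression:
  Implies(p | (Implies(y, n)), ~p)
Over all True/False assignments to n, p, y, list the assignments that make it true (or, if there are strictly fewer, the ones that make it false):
is true only for:
  n=False, p=False, y=False;
  n=False, p=False, y=True;
  n=True, p=False, y=False;
  n=True, p=False, y=True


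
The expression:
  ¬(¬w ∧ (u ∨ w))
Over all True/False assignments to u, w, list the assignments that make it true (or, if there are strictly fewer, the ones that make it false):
is false only for:
  u=True, w=False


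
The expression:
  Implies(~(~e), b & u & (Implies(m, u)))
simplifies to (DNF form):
~e | (b & u)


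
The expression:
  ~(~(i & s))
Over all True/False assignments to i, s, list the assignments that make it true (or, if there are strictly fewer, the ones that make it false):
is true only for:
  i=True, s=True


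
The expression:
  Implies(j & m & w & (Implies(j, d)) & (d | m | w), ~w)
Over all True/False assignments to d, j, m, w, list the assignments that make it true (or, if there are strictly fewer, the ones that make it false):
is false only for:
  d=True, j=True, m=True, w=True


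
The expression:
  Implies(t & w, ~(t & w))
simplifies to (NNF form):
~t | ~w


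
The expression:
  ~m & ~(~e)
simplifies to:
e & ~m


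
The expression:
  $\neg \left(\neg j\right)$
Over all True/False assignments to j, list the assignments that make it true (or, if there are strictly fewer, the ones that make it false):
is true only for:
  j=True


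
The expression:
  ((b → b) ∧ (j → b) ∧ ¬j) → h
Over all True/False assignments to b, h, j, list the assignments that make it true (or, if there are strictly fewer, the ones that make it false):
is false only for:
  b=False, h=False, j=False;
  b=True, h=False, j=False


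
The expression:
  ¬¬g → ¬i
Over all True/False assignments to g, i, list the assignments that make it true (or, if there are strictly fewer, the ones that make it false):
is false only for:
  g=True, i=True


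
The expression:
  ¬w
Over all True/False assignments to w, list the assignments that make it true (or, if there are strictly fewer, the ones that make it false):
is true only for:
  w=False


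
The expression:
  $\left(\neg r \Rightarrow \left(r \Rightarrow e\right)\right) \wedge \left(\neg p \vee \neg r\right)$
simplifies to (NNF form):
$\neg p \vee \neg r$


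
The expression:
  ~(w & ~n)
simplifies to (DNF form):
n | ~w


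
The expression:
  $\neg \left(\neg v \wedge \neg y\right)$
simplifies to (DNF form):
$v \vee y$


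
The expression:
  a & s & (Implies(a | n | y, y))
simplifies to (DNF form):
a & s & y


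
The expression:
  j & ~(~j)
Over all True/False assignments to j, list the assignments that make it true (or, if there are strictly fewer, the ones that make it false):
is true only for:
  j=True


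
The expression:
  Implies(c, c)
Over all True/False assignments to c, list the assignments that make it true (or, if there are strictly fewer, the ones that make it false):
is always true.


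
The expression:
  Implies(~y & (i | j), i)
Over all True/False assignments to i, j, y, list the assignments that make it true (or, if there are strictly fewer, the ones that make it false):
is false only for:
  i=False, j=True, y=False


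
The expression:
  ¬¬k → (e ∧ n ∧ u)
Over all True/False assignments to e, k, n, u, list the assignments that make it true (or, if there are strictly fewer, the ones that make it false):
is false only for:
  e=False, k=True, n=False, u=False;
  e=False, k=True, n=False, u=True;
  e=False, k=True, n=True, u=False;
  e=False, k=True, n=True, u=True;
  e=True, k=True, n=False, u=False;
  e=True, k=True, n=False, u=True;
  e=True, k=True, n=True, u=False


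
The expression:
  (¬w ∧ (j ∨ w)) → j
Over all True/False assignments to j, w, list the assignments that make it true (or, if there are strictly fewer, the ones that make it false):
is always true.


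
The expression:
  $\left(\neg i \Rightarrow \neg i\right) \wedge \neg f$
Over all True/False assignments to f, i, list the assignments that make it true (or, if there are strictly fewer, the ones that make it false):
is true only for:
  f=False, i=False;
  f=False, i=True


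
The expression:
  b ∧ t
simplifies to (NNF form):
b ∧ t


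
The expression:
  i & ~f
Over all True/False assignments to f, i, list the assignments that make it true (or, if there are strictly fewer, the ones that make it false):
is true only for:
  f=False, i=True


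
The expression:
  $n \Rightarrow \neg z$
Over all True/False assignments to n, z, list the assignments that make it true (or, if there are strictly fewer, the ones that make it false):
is false only for:
  n=True, z=True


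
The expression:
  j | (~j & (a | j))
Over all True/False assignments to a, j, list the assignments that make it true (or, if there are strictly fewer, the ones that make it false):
is false only for:
  a=False, j=False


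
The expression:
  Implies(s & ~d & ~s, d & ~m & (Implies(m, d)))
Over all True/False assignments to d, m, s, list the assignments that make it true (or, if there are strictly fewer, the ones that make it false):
is always true.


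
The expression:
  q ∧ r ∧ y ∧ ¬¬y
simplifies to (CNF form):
q ∧ r ∧ y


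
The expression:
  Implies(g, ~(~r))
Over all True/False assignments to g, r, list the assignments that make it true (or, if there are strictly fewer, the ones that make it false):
is false only for:
  g=True, r=False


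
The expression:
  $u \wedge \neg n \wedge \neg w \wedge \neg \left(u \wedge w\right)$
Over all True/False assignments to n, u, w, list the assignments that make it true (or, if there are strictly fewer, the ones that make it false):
is true only for:
  n=False, u=True, w=False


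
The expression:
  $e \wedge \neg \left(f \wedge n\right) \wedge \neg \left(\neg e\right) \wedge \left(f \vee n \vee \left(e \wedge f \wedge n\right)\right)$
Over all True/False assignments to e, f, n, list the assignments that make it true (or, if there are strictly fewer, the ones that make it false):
is true only for:
  e=True, f=False, n=True;
  e=True, f=True, n=False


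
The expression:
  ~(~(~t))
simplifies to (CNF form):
~t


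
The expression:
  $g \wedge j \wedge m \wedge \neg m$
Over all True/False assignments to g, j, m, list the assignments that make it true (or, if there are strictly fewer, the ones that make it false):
is never true.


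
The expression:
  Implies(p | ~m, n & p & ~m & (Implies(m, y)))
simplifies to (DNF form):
(m & ~p) | (n & p & ~m)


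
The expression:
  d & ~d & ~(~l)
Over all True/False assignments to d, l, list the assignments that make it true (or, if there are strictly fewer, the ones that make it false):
is never true.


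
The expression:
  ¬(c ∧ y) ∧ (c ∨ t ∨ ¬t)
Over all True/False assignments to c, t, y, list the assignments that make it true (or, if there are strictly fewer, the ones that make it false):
is false only for:
  c=True, t=False, y=True;
  c=True, t=True, y=True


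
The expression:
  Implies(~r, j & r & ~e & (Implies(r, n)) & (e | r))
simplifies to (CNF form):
r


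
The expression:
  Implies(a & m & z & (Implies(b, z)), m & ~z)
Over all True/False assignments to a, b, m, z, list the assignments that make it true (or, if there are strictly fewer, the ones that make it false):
is false only for:
  a=True, b=False, m=True, z=True;
  a=True, b=True, m=True, z=True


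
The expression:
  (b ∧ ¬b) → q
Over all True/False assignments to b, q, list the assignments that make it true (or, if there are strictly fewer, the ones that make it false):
is always true.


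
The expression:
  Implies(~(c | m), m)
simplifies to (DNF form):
c | m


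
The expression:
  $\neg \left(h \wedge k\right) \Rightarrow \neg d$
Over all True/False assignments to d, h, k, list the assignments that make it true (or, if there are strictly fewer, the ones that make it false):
is false only for:
  d=True, h=False, k=False;
  d=True, h=False, k=True;
  d=True, h=True, k=False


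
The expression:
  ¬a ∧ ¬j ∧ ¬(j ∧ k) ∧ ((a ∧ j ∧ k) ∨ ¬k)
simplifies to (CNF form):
¬a ∧ ¬j ∧ ¬k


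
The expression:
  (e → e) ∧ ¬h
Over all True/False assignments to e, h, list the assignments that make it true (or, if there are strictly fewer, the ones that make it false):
is true only for:
  e=False, h=False;
  e=True, h=False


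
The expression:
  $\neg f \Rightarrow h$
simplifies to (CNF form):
$f \vee h$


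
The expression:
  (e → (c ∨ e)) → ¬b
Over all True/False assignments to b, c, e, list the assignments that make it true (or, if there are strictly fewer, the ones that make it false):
is true only for:
  b=False, c=False, e=False;
  b=False, c=False, e=True;
  b=False, c=True, e=False;
  b=False, c=True, e=True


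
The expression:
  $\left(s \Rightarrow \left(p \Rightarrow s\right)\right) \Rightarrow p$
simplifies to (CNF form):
$p$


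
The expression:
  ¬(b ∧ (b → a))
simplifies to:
¬a ∨ ¬b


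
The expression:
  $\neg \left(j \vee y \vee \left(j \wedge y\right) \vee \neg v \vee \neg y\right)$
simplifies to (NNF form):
$\text{False}$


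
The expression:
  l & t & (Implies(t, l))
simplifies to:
l & t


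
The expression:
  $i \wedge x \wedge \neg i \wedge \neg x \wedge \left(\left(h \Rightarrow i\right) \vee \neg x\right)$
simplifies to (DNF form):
$\text{False}$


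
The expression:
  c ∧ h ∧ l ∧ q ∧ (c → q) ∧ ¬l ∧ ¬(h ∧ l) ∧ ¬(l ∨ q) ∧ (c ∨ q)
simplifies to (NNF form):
False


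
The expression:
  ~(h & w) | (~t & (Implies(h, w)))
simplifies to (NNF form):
~h | ~t | ~w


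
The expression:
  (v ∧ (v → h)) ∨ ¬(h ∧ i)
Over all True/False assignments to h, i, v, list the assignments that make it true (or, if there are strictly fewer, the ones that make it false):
is false only for:
  h=True, i=True, v=False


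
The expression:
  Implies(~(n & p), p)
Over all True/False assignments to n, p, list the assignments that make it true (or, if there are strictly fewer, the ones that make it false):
is true only for:
  n=False, p=True;
  n=True, p=True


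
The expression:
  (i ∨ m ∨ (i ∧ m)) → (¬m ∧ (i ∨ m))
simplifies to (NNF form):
¬m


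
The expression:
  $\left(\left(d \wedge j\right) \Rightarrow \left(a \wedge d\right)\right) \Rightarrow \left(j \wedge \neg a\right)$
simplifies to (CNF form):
$j \wedge \neg a$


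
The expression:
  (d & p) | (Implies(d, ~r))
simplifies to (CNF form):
p | ~d | ~r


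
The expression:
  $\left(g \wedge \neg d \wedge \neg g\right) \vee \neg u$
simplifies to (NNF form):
$\neg u$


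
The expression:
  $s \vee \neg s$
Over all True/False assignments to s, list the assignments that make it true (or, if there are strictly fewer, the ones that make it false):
is always true.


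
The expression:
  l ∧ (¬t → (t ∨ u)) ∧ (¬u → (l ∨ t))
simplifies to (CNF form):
l ∧ (t ∨ u)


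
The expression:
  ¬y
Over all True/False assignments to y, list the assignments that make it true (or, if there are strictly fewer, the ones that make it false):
is true only for:
  y=False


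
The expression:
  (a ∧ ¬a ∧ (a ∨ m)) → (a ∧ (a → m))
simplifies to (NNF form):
True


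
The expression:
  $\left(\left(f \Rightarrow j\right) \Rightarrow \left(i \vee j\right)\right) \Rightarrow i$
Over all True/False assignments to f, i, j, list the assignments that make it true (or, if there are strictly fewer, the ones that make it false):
is false only for:
  f=False, i=False, j=True;
  f=True, i=False, j=False;
  f=True, i=False, j=True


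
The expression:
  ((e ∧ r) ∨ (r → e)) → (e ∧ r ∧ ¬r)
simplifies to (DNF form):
r ∧ ¬e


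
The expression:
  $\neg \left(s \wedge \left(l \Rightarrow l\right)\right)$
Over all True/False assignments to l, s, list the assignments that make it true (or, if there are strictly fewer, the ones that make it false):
is true only for:
  l=False, s=False;
  l=True, s=False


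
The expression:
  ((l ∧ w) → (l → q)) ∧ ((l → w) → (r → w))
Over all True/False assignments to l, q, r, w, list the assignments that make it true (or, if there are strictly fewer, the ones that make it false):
is false only for:
  l=False, q=False, r=True, w=False;
  l=False, q=True, r=True, w=False;
  l=True, q=False, r=False, w=True;
  l=True, q=False, r=True, w=True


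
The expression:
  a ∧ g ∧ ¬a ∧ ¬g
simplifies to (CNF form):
False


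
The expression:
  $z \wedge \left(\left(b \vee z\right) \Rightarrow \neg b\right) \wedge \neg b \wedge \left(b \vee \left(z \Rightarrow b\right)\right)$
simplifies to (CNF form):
$\text{False}$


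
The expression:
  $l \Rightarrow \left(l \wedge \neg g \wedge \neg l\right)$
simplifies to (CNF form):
$\neg l$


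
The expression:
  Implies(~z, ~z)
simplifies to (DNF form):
True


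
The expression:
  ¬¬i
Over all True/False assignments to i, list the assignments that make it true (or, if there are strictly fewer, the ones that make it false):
is true only for:
  i=True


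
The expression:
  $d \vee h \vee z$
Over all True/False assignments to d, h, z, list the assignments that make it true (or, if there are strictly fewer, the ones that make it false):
is false only for:
  d=False, h=False, z=False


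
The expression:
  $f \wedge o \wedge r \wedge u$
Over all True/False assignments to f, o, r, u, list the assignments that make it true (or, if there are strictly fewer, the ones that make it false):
is true only for:
  f=True, o=True, r=True, u=True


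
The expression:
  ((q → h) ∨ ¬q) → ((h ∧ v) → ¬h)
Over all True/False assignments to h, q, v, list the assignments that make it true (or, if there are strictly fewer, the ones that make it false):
is false only for:
  h=True, q=False, v=True;
  h=True, q=True, v=True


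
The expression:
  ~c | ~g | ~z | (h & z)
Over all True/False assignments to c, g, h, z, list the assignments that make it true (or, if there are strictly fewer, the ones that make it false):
is false only for:
  c=True, g=True, h=False, z=True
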